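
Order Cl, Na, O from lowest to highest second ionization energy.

Cl < O < Na

Consider each +1 ion: Cl⁺ still has 6 valence electrons; Na⁺ is the bare [Ne] core; O⁺ still has 5 valence electrons.
Core electrons are held far more tightly than valence electrons, so Na tops the IE_2 order.
Valence configurations: Cl⁺ [Ne]3s²3p⁴, O⁺ [He]2s²2p³.
Tabulated IE_2 (kJ/mol): Cl 2298, Na 4562, O 3388.
Overall IE_2 order: Cl < O < Na.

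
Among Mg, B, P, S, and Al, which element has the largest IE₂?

B

The second ionization energy removes an electron from the +1 ion. For each element: Mg⁺ still has 1 valence electron; B⁺ still has 2 valence electrons; P⁺ still has 4 valence electrons; S⁺ still has 5 valence electrons; Al⁺ still has 2 valence electrons.
All are still removing valence electrons, so compare the +1 ions as you would atoms: IE_2 generally rises across a period (higher Z_eff) and falls down a group (larger shell), subject to the usual subshell exceptions.
Valence configurations: Mg⁺ [Ne]3s¹, B⁺ [He]2s², P⁺ [Ne]3s²3p², S⁺ [Ne]3s²3p³, Al⁺ [Ne]3s².
Tabulated IE_2 (kJ/mol): Mg 1451, B 2427, P 1907, S 2252, Al 1817.
So the second ionization energies run Mg < Al < P < S < B.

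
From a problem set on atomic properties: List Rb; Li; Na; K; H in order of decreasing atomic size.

Rb > K > Na > Li > H

Radius decreases left→right (rising Z_eff, same n) and increases top→bottom (higher n).
All are in group 1, so atomic radius increases down the group.
So from largest to smallest: Rb > K > Na > Li > H.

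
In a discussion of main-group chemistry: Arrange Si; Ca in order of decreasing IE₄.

Ca, Si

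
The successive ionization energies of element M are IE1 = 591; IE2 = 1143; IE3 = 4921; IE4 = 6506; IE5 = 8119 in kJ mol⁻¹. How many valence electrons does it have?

2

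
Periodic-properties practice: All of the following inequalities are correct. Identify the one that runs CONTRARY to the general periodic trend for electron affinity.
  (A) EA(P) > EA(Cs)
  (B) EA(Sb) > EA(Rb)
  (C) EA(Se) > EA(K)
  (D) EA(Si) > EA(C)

The general trend: electron affinity increases across a period and decreases down a group.
(A) P (period 3, group 15) vs Cs (period 6, group 1): the stated order agrees with the simple trend.
(B) Sb (period 5, group 15) vs Rb (period 5, group 1): the stated order agrees with the simple trend.
(C) Se (period 4, group 16) vs K (period 4, group 1): the stated order agrees with the simple trend.
(D) Si (period 3, group 14) vs C (period 2, group 14): the stated order contradicts the simple trend.
The exception is (D): Si's larger, more diffuse 3p orbitals accept an added electron slightly more readily than C's compact 2p.

(D)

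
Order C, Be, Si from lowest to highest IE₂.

Si < Be < C

The second ionization energy removes an electron from the +1 ion. For each element: C⁺ still has 3 valence electrons; Be⁺ still has 1 valence electron; Si⁺ still has 3 valence electrons.
All are still removing valence electrons, so compare the +1 ions as you would atoms: IE_2 generally rises across a period (higher Z_eff) and falls down a group (larger shell), subject to the usual subshell exceptions.
Valence configurations: C⁺ [He]2s²2p¹, Be⁺ [He]2s¹, Si⁺ [Ne]3s²3p¹.
The numbers (kJ/mol): C 2353, Be 1757, Si 1577.
So the second ionization energies run Si < Be < C.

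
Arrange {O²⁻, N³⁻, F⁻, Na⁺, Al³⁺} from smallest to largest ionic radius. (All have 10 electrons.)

Al³⁺ < Na⁺ < F⁻ < O²⁻ < N³⁻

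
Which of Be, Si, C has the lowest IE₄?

Consider each +3 ion: Be³⁺ is already 1 electron into the core; Si³⁺ still has 1 valence electron; C³⁺ still has 1 valence electron.
Core electrons are held far more tightly than valence electrons, so Be tops the IE_4 order.
Valence configurations: Si³⁺ [Ne]3s¹, C³⁺ [He]2s¹.
The numbers (kJ/mol): Be 21007, Si 4356, C 6223.
So the fourth ionization energies run Si < C < Be.

Si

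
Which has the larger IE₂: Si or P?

P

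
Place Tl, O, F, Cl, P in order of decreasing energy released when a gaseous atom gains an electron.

O is in period 2, group 16; F is in period 2, group 17; P is in period 3, group 15; Cl is in period 3, group 17; Tl is in period 6, group 13.
EA tends to increase across a period and decrease down a group, though the pattern is less regular than for IE or radius.
These span different periods and groups, so the two trends combine.
P > Tl: both effects reinforce here, so P is clearly the higher of the two.
O > P: relative to P, both the across-period and down-group shifts push O's electron affinity up.
F > O: F lies to the right of O in period 2, so the across-period effect alone puts F higher.
Cl > F: this pair runs against the simple trend — see the exception note.
Note the exception: Cl has a higher electron affinity than F, contrary to the simple trend — F's small 2p subshell makes the incoming electron feel strong e⁻–e⁻ repulsion, so Cl actually releases more energy on gaining an electron.
Tabulated electron affinity (kJ/mol): O 141, F 328, P 72, Cl 349, Tl 19.
So from highest to lowest: Cl > F > O > P > Tl.

Cl, F, O, P, Tl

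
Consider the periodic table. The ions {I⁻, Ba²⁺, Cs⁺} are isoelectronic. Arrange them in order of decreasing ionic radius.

I⁻, Cs⁺, Ba²⁺

All of these have 54 electrons, so size is governed by nuclear charge alone: the more protons, the stronger the pull on the same electron cloud, and the smaller the ion.
Nuclear charges: Ba²⁺ (Z=56), Cs⁺ (Z=55), I⁻ (Z=53).
Largest to smallest: I⁻ > Cs⁺ > Ba²⁺.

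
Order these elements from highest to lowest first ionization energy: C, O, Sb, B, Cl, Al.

O, Cl, C, Sb, B, Al

B is in period 2, group 13; C is in period 2, group 14; O is in period 2, group 16; Al is in period 3, group 13; Cl is in period 3, group 17; Sb is in period 5, group 15.
First ionization energy rises across a period (greater Z_eff holds electrons more tightly) and falls down a group (valence electrons are farther from the nucleus).
Here both period and group differ, so the two effects have to be weighed against each other.
B > Al: they share group 13; the group trend gives B the larger value.
Sb > B: period and group pull opposite ways; the across-period shift dominates (831 vs 801 kJ/mol).
C > Sb: the two effects oppose for this pair; the down-group effect wins (1086 vs 831 kJ/mol).
Cl > C: the two effects oppose for this pair; the across-period effect wins (1251 vs 1086 kJ/mol).
O > Cl: period and group pull opposite ways; the down-group shift dominates (1314 vs 1251 kJ/mol).
Tabulated first ionization energy (kJ/mol): B 801, C 1086, O 1314, Al 578, Cl 1251, Sb 831.
So from highest to lowest: O > Cl > C > Sb > B > Al.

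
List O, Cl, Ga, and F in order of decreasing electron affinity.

Electron affinity generally becomes more exothermic across a period toward the halogens and less exothermic down a group.
These span different periods and groups, so the two trends combine.
O > Ga: both effects reinforce here, so O is clearly the higher of the two.
F > O: F lies to the right of O in period 2, so the across-period effect alone puts F higher.
Cl > F: this pair runs against the simple trend — see the exception note.
Note the exception: Cl has a higher electron affinity than F, contrary to the simple trend — F's small 2p subshell makes the incoming electron feel strong e⁻–e⁻ repulsion, so Cl actually releases more energy on gaining an electron.
Tabulated electron affinity (kJ/mol): O 141, F 328, Cl 349, Ga 29.
So from highest to lowest: Cl > F > O > Ga.

Cl > F > O > Ga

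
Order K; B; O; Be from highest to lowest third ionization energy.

Be, O, K, B

The third ionization energy removes an electron from the +2 ion. For each element: K²⁺ is already 1 electron into the core; B²⁺ still has 1 valence electron; O²⁺ still has 4 valence electrons; Be²⁺ is the bare [He] core.
Usually core removal costs more than valence removal, but here the competition is close: a tightly held n=2 valence electron can cost more to remove than an n=3 core electron, so the actual values have to decide it.
Valence configurations: B²⁺ [He]2s¹, O²⁺ [He]2s²2p².
Tabulated IE_3 (kJ/mol): K 4420, B 3660, O 5300, Be 14849.
Putting it together, IE_3: B < K < O < Be.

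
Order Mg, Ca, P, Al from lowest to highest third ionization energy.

Al, P, Ca, Mg

The third ionization energy removes an electron from the +2 ion. For each element: Mg²⁺ is the bare [Ne] core; Ca²⁺ is the bare [Ar] core; P²⁺ still has 3 valence electrons; Al²⁺ still has 1 valence electron.
Breaking into a closed-shell core is much more expensive than removing a leftover valence electron — Ca and Mg have the largest IE_3 here.
Valence configurations: P²⁺ [Ne]3s²3p¹, Al²⁺ [Ne]3s¹.
Approximate IE_3 values (kJ/mol): Mg 7733, Ca 4912, P 2914, Al 2745.
Overall IE_3 order: Al < P < Ca < Mg.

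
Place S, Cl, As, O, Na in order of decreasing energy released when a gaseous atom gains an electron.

Cl > S > O > As > Na

O is in period 2, group 16; Na is in period 3, group 1; S is in period 3, group 16; Cl is in period 3, group 17; As is in period 4, group 15.
Electron affinity generally becomes more exothermic across a period toward the halogens and less exothermic down a group.
Here both period and group differ, so the two effects have to be weighed against each other.
As > Na: period and group pull opposite ways; the across-period shift dominates (78 vs 53 kJ/mol).
O > As: both effects reinforce here, so O is clearly the higher of the two.
S > O: this pair runs against the simple trend — see the exception note.
Cl > S: both are in period 3; the period trend gives Cl the larger value.
Note the exception: S has a higher electron affinity than O, contrary to the simple trend — the compact 2p subshell of O repels the added electron more than S's larger 3p does.
For reference (kJ/mol): O 141, Na 53, S 200, Cl 349, As 78.
So from highest to lowest: Cl > S > O > As > Na.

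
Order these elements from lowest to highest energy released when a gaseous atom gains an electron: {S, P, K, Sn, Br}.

K < P < Sn < S < Br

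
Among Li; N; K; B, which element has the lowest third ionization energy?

B

Consider each +2 ion: Li²⁺ is already 1 electron into the core; N²⁺ still has 3 valence electrons; K²⁺ is already 1 electron into the core; B²⁺ still has 1 valence electron.
Usually core removal costs more than valence removal, but here the competition is close: a tightly held n=2 valence electron can cost more to remove than an n=3 core electron, so the actual values have to decide it.
Valence configurations: N²⁺ [He]2s²2p¹, B²⁺ [He]2s¹.
The numbers (kJ/mol): Li 11815, N 4578, K 4420, B 3660.
So the third ionization energies run B < K < N < Li.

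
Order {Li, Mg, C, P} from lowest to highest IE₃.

IE_3 is the cost of taking one more electron from the +2 cation: Li²⁺ is already 1 electron into the core; Mg²⁺ is the bare [Ne] core; C²⁺ still has 2 valence electrons; P²⁺ still has 3 valence electrons.
Core electrons are held far more tightly than valence electrons, so Mg and Li top the IE_3 order.
Valence configurations: C²⁺ [He]2s², P²⁺ [Ne]3s²3p¹.
Approximate IE_3 values (kJ/mol): Li 11815, Mg 7733, C 4620, P 2914.
So the third ionization energies run P < C < Mg < Li.

P, C, Mg, Li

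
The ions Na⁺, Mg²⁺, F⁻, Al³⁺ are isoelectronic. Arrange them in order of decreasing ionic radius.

All of these have 10 electrons, so size is governed by nuclear charge alone: the more protons, the stronger the pull on the same electron cloud, and the smaller the ion.
Nuclear charges: Al³⁺ (Z=13), Mg²⁺ (Z=12), Na⁺ (Z=11), F⁻ (Z=9).
Largest to smallest: F⁻ > Na⁺ > Mg²⁺ > Al³⁺.

F⁻ > Na⁺ > Mg²⁺ > Al³⁺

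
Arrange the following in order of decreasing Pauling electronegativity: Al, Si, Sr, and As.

EN rises left→right (higher Z_eff, smaller atoms) and falls top→bottom (larger, more shielded atoms).
Neither a single period nor a single group — weigh both effects.
Al > Sr: both effects reinforce here, so Al is clearly the higher of the two.
Si > Al: Si lies to the right of Al in period 3, so the across-period effect alone puts Si higher.
As > Si: the two effects oppose for this pair; the across-period effect wins (2.18 vs 1.90).
Tabulated electronegativity (Pauling): Al 1.61, Si 1.90, As 2.18, Sr 0.95.
So from highest to lowest: As > Si > Al > Sr.

As, Si, Al, Sr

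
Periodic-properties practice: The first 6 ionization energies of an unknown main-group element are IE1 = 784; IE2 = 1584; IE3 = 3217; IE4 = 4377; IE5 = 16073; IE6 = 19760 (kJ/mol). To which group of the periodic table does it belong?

Group 14

Look for the largest jump between consecutive ionization energies: IE5/IE4 ≈ 3.7, far larger than any earlier ratio.
That jump marks the point where a core electron is being removed. So the atom has 4 valence electrons.
A main-group element with 4 valence electrons is in group 14.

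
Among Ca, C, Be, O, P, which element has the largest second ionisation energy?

IE_2 is the cost of taking one more electron from the +1 cation: Ca⁺ still has 1 valence electron; C⁺ still has 3 valence electrons; Be⁺ still has 1 valence electron; O⁺ still has 5 valence electrons; P⁺ still has 4 valence electrons.
All are still removing valence electrons, so compare the +1 ions as you would atoms: IE_2 generally rises across a period (higher Z_eff) and falls down a group (larger shell), subject to the usual subshell exceptions.
Valence configurations: Ca⁺ [Ar]4s¹, C⁺ [He]2s²2p¹, Be⁺ [He]2s¹, O⁺ [He]2s²2p³, P⁺ [Ne]3s²3p².
The numbers (kJ/mol): Ca 1145, C 2353, Be 1757, O 3388, P 1907.
So the second ionization energies run Ca < Be < P < C < O.

O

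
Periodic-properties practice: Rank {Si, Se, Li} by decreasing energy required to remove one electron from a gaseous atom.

Across a period the outer electron is held more tightly (higher IE₁); down a group it sits in a higher shell, more shielded, and comes off more easily.
Neither a single period nor a single group — weigh both effects.
Si > Li: the two effects oppose for this pair; the across-period effect wins (786 vs 520 kJ/mol).
Se > Si: the two effects oppose for this pair; the across-period effect wins (941 vs 786 kJ/mol).
Approximate values (kJ/mol): Li 520, Si 786, Se 941.
So from highest to lowest: Se > Si > Li.

Se, Si, Li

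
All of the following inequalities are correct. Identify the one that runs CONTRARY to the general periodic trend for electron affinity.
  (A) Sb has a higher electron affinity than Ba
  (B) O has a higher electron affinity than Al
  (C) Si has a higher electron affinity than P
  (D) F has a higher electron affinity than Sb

(C)

The general trend: electron affinity increases across a period and decreases down a group.
(A) Sb (period 5, group 15) vs Ba (period 6, group 2): the stated order agrees with the simple trend.
(B) O (period 2, group 16) vs Al (period 3, group 13): the stated order agrees with the simple trend.
(C) Si (period 3, group 14) vs P (period 3, group 15): the stated order contradicts the simple trend.
(D) F (period 2, group 17) vs Sb (period 5, group 15): the stated order agrees with the simple trend.
The exception is (C): adding an electron to P's half-filled 3p³ is unfavourable, so Si (3p²) has the more exothermic EA.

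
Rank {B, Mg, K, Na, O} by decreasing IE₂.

Na > O > K > B > Mg

The second ionization energy removes an electron from the +1 ion. For each element: B⁺ still has 2 valence electrons; Mg⁺ still has 1 valence electron; K⁺ is the bare [Ar] core; Na⁺ is the bare [Ne] core; O⁺ still has 5 valence electrons.
Usually core removal costs more than valence removal, but here the competition is close: a tightly held n=2 valence electron can cost more to remove than an n=3 core electron, so the actual values have to decide it.
Valence configurations: B⁺ [He]2s², Mg⁺ [Ne]3s¹, O⁺ [He]2s²2p³.
Tabulated IE_2 (kJ/mol): B 2427, Mg 1451, K 3052, Na 4562, O 3388.
Hence IE_2: Mg < B < K < O < Na.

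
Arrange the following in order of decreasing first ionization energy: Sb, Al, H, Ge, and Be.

H is in period 1, group 1; Be is in period 2, group 2; Al is in period 3, group 13; Ge is in period 4, group 14; Sb is in period 5, group 15.
First ionization energy rises across a period (greater Z_eff holds electrons more tightly) and falls down a group (valence electrons are farther from the nucleus).
A diagonal step moves right (one effect) and down (the opposite effect) at once.
Ge > Al: the two effects oppose for this pair; the across-period effect wins (762 vs 578 kJ/mol).
Sb > Ge: period and group pull opposite ways; the across-period shift dominates (831 vs 762 kJ/mol).
Be > Sb: period and group pull opposite ways; the down-group shift dominates (900 vs 831 kJ/mol).
H > Be: period and group pull opposite ways; the down-group shift dominates (1312 vs 900 kJ/mol).
Tabulated first ionization energy (kJ/mol): H 1312, Be 900, Al 578, Ge 762, Sb 831.
So from highest to lowest: H > Be > Sb > Ge > Al.

H, Be, Sb, Ge, Al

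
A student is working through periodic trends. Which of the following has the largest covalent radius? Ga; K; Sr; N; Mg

Moving right in a period, electrons are added to the same shell under a stronger nuclear pull, so atoms get smaller; moving down, a new shell is opened and atoms get larger.
These span different periods and groups, so the two trends combine.
Ga > N: relative to N, both the across-period and down-group shifts push Ga's atomic radius up.
Mg > Ga: period and group pull opposite ways; the across-period shift dominates (139 vs 124 pm).
Sr > Mg: Sr sits below Mg in group 2, so the down-group effect alone puts Sr larger.
K > Sr: the two effects oppose for this pair; the across-period effect wins (196 vs 185 pm).
For reference (pm): N 71, Mg 139, K 196, Ga 124, Sr 185.
The largest covalent radius among these belongs to K.

K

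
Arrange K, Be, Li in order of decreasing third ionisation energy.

Be > Li > K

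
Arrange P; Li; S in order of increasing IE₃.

Consider each +2 ion: P²⁺ still has 3 valence electrons; Li²⁺ is already 1 electron into the core; S²⁺ still has 4 valence electrons.
Breaking into a closed-shell core is much more expensive than removing a leftover valence electron — Li has the largest IE_3 here.
Valence configurations: P²⁺ [Ne]3s²3p¹, S²⁺ [Ne]3s²3p².
Approximate IE_3 values (kJ/mol): P 2914, Li 11815, S 3357.
So the third ionization energies run P < S < Li.

P < S < Li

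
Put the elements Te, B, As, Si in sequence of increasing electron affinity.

Electron affinity generally becomes more exothermic across a period toward the halogens and less exothermic down a group.
These sit on a diagonal, where the across-period and down-group effects partly cancel.
As > B: the two effects oppose for this pair; the across-period effect wins (78 vs 27 kJ/mol).
Si > As: the two effects oppose for this pair; the down-group effect wins (134 vs 78 kJ/mol).
Te > Si: the two effects oppose for this pair; the across-period effect wins (190 vs 134 kJ/mol).
Approximate values (kJ/mol): B 27, Si 134, As 78, Te 190.
So from lowest to highest: B < As < Si < Te.

B < As < Si < Te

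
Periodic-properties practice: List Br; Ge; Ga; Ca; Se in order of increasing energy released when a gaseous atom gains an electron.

Ca < Ga < Ge < Se < Br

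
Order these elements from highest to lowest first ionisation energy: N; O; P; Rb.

N, O, P, Rb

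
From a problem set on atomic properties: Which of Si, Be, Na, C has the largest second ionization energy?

Na

The second ionization energy removes an electron from the +1 ion. For each element: Si⁺ still has 3 valence electrons; Be⁺ still has 1 valence electron; Na⁺ is the bare [Ne] core; C⁺ still has 3 valence electrons.
Core electrons are held far more tightly than valence electrons, so Na tops the IE_2 order.
Valence configurations: Si⁺ [Ne]3s²3p¹, Be⁺ [He]2s¹, C⁺ [He]2s²2p¹.
Approximate IE_2 values (kJ/mol): Si 1577, Be 1757, Na 4562, C 2353.
Overall IE_2 order: Si < Be < C < Na.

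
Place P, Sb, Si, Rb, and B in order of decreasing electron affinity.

Si > Sb > P > Rb > B

Electron affinity generally becomes more exothermic across a period toward the halogens and less exothermic down a group.
Neither a single period nor a single group — weigh both effects.
Rb > B: this pair runs against the simple trend — see the exception note.
P > Rb: both effects reinforce here, so P is clearly the higher of the two.
Sb > P: this pair runs against the simple trend — see the exception note.
Si > Sb: period and group pull opposite ways; the down-group shift dominates (134 vs 103 kJ/mol).
Note the exception: Rb has a higher electron affinity than B, contrary to the simple trend — B's ns²np¹ configuration gives only a small electron affinity — the sparsely filled np subshell binds an added electron weakly.
Note the exception: Sb has a higher electron affinity than P, contrary to the simple trend — both are half-filled np³, but the pairing/repulsion penalty for the added electron shrinks as the p orbitals become larger and more diffuse down the group, and for Sb that outweighs the weaker nuclear attraction.
Note the exception: Si has a higher electron affinity than P, contrary to the simple trend — adding an electron to P's half-filled 3p³ is unfavourable, so Si (3p²) has the more exothermic EA.
Approximate values (kJ/mol): B 27, Si 134, P 72, Rb 47, Sb 103.
So from highest to lowest: Si > Sb > P > Rb > B.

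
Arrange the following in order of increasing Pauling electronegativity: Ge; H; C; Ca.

Electronegativity increases across a period and decreases down a group, tracking effective nuclear charge and atomic size.
These span different periods and groups, so the two trends combine.
Ge > Ca: both are in period 4; the period trend gives Ge the larger value.
H > Ge: the two effects oppose for this pair; the down-group effect wins (2.20 vs 2.01).
C > H: period and group pull opposite ways; the across-period shift dominates (2.55 vs 2.20).
For reference (Pauling): H 2.20, C 2.55, Ca 1.00, Ge 2.01.
So from lowest to highest: Ca < Ge < H < C.

Ca < Ge < H < C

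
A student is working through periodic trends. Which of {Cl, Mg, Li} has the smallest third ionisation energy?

After 2 electrons have been removed, what remains? Cl²⁺ still has 5 valence electrons; Mg²⁺ is the bare [Ne] core; Li²⁺ is already 1 electron into the core.
Breaking into a closed-shell core is much more expensive than removing a leftover valence electron — Mg and Li have the largest IE_3 here.
Tabulated IE_3 (kJ/mol): Cl 3822, Mg 7733, Li 11815.
Overall IE_3 order: Cl < Mg < Li.

Cl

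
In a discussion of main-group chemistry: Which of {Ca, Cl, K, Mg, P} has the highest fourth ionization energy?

Mg

Consider each +3 ion: Ca³⁺ is already 1 electron into the core; Cl³⁺ still has 4 valence electrons; K³⁺ is already 2 electrons into the core; Mg³⁺ is already 1 electron into the core; P³⁺ still has 2 valence electrons.
Breaking into a closed-shell core is much more expensive than removing a leftover valence electron — K, Ca and Mg have the largest IE_4 here.
Valence configurations: Cl³⁺ [Ne]3s²3p², P³⁺ [Ne]3s².
The numbers (kJ/mol): Ca 6491, Cl 5159, K 5877, Mg 10543, P 4964.
Putting it together, IE_4: P < Cl < K < Ca < Mg.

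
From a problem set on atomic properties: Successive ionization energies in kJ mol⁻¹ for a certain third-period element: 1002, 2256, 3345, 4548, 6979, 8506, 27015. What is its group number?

Look for the largest jump between consecutive ionization energies: IE7/IE6 ≈ 3.2, far larger than any earlier ratio.
That jump marks the point where a core electron is being removed. So the atom has 6 valence electrons.
A main-group element with 6 valence electrons is in group 16.

Group 16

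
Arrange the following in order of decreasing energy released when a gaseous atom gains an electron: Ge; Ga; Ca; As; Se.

Se > Ge > As > Ga > Ca

Electron affinity generally becomes more exothermic across a period toward the halogens and less exothermic down a group.
All lie in period 4; the across-period trend (electron affinity increases left to right) applies, with the exception below.
Note the exception: Ge has a higher electron affinity than As, contrary to the simple trend — adding an electron to As's half-filled 4p³ is unfavourable, so Ge (4p²) has the more exothermic EA.
For reference (kJ/mol): Ca 2, Ga 29, Ge 119, As 78, Se 195.
So from highest to lowest: Se > Ge > As > Ga > Ca.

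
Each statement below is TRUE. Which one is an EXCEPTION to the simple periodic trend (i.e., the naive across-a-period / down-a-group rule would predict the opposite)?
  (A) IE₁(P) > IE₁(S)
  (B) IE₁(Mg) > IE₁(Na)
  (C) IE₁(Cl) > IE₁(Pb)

(A)

The general trend: IE₁ increases across a period and decreases down a group.
(A) P (period 3, group 15) vs S (period 3, group 16): the stated order contradicts the simple trend.
(B) Mg (period 3, group 2) vs Na (period 3, group 1): the stated order agrees with the simple trend.
(C) Cl (period 3, group 17) vs Pb (period 6, group 14): the stated order agrees with the simple trend.
The exception is (A): S (3p⁴) ionizes more easily than half-filled P (3p³) because the paired 3p electron in S is pushed out by e⁻–e⁻ repulsion.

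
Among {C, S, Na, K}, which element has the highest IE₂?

After 1 electron has been removed, what remains? C⁺ still has 3 valence electrons; S⁺ still has 5 valence electrons; Na⁺ is the bare [Ne] core; K⁺ is the bare [Ar] core.
Breaking into a closed-shell core is much more expensive than removing a leftover valence electron — K and Na have the largest IE_2 here.
Valence configurations: C⁺ [He]2s²2p¹, S⁺ [Ne]3s²3p³.
The numbers (kJ/mol): C 2353, S 2252, Na 4562, K 3052.
So the second ionization energies run S < C < K < Na.

Na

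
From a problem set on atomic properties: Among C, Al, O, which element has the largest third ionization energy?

After 2 electrons have been removed, what remains? C²⁺ still has 2 valence electrons; Al²⁺ still has 1 valence electron; O²⁺ still has 4 valence electrons.
All are still removing valence electrons, so compare the +2 ions as you would atoms: IE_3 generally rises across a period (higher Z_eff) and falls down a group (larger shell), subject to the usual subshell exceptions.
Valence configurations: C²⁺ [He]2s², Al²⁺ [Ne]3s¹, O²⁺ [He]2s²2p².
The numbers (kJ/mol): C 4620, Al 2745, O 5300.
Overall IE_3 order: Al < C < O.

O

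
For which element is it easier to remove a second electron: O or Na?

O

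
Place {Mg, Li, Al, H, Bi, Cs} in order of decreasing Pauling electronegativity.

H > Bi > Al > Mg > Li > Cs

H is in period 1, group 1; Li is in period 2, group 1; Mg is in period 3, group 2; Al is in period 3, group 13; Cs is in period 6, group 1; Bi is in period 6, group 15.
EN rises left→right (higher Z_eff, smaller atoms) and falls top→bottom (larger, more shielded atoms).
Neither a single period nor a single group — weigh both effects.
Li > Cs: Li sits above Cs in group 1, so the down-group effect alone puts Li higher.
Mg > Li: the two effects oppose for this pair; the across-period effect wins (1.31 vs 0.98).
Al > Mg: Al lies to the right of Mg in period 3, so the across-period effect alone puts Al higher.
Bi > Al: the two effects oppose for this pair; the across-period effect wins (2.02 vs 1.61).
H > Bi: period and group pull opposite ways; the down-group shift dominates (2.20 vs 2.02).
Tabulated electronegativity (Pauling): H 2.20, Li 0.98, Mg 1.31, Al 1.61, Cs 0.79, Bi 2.02.
So from highest to lowest: H > Bi > Al > Mg > Li > Cs.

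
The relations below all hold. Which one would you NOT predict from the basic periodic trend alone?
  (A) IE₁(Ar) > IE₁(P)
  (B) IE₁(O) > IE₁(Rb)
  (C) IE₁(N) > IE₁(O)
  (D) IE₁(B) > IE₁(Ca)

(C)

The general trend: IE₁ increases across a period and decreases down a group.
(A) Ar (period 3, group 18) vs P (period 3, group 15): the stated order agrees with the simple trend.
(B) O (period 2, group 16) vs Rb (period 5, group 1): the stated order agrees with the simple trend.
(C) N (period 2, group 15) vs O (period 2, group 16): the stated order contradicts the simple trend.
(D) B (period 2, group 13) vs Ca (period 4, group 2): the stated order agrees with the simple trend.
The exception is (C): pairing an electron in O's 2p⁴ costs repulsion energy, so O ionizes more easily than half-filled N (2p³).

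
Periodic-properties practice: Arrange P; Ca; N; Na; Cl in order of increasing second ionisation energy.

Ca < P < Cl < N < Na

Consider each +1 ion: P⁺ still has 4 valence electrons; Ca⁺ still has 1 valence electron; N⁺ still has 4 valence electrons; Na⁺ is the bare [Ne] core; Cl⁺ still has 6 valence electrons.
Pulling an electron out of a noble-gas core costs far more than removing a remaining valence electron, so Na sits at the high end of IE_2.
Valence configurations: P⁺ [Ne]3s²3p², Ca⁺ [Ar]4s¹, N⁺ [He]2s²2p², Cl⁺ [Ne]3s²3p⁴.
Approximate IE_2 values (kJ/mol): P 1907, Ca 1145, N 2856, Na 4562, Cl 2298.
So the second ionization energies run Ca < P < Cl < N < Na.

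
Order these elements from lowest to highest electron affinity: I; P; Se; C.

P, C, Se, I

Electron affinity generally becomes more exothermic across a period toward the halogens and less exothermic down a group.
These sit on a diagonal, where the across-period and down-group effects partly cancel.
C > P: the two effects oppose for this pair; the down-group effect wins (122 vs 72 kJ/mol).
Se > C: period and group pull opposite ways; the across-period shift dominates (195 vs 122 kJ/mol).
I > Se: the two effects oppose for this pair; the across-period effect wins (295 vs 195 kJ/mol).
For reference (kJ/mol): C 122, P 72, Se 195, I 295.
So from lowest to highest: P < C < Se < I.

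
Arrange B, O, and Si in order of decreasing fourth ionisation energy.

B > O > Si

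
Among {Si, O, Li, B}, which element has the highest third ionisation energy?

The third ionization energy removes an electron from the +2 ion. For each element: Si²⁺ still has 2 valence electrons; O²⁺ still has 4 valence electrons; Li²⁺ is already 1 electron into the core; B²⁺ still has 1 valence electron.
Core electrons are held far more tightly than valence electrons, so Li tops the IE_3 order.
Valence configurations: Si²⁺ [Ne]3s², O²⁺ [He]2s²2p², B²⁺ [He]2s¹.
Tabulated IE_3 (kJ/mol): Si 3232, O 5300, Li 11815, B 3660.
Putting it together, IE_3: Si < B < O < Li.

Li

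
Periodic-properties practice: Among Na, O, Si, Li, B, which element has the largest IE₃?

Li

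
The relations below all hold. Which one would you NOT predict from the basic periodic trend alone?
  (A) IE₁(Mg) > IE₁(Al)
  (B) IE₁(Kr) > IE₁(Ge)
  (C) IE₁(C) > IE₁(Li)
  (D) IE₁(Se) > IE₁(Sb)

(A)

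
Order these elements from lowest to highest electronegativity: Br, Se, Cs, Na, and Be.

Smaller atoms with higher effective nuclear charge are more electronegative.
Neither a single period nor a single group — weigh both effects.
Na > Cs: they share group 1; the group trend gives Na the larger value.
Be > Na: both effects reinforce here, so Be is clearly the higher of the two.
Se > Be: the two effects oppose for this pair; the across-period effect wins (2.55 vs 1.57).
Br > Se: Br lies to the right of Se in period 4, so the across-period effect alone puts Br higher.
Approximate values (Pauling): Be 1.57, Na 0.93, Se 2.55, Br 2.96, Cs 0.79.
So from lowest to highest: Cs < Na < Be < Se < Br.

Cs < Na < Be < Se < Br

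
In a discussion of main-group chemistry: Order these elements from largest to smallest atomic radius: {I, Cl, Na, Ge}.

Na > I > Ge > Cl

Na is in period 3, group 1; Cl is in period 3, group 17; Ge is in period 4, group 14; I is in period 5, group 17.
Radius decreases left→right (rising Z_eff, same n) and increases top→bottom (higher n).
These span different periods and groups, so the two trends combine.
Ge > Cl: both effects reinforce here, so Ge is clearly the larger of the two.
I > Ge: the two effects oppose for this pair; the down-group effect wins (133 vs 121 pm).
Na > I: period and group pull opposite ways; the across-period shift dominates (155 vs 133 pm).
Tabulated atomic radius (pm): Na 155, Cl 99, Ge 121, I 133.
So from largest to smallest: Na > I > Ge > Cl.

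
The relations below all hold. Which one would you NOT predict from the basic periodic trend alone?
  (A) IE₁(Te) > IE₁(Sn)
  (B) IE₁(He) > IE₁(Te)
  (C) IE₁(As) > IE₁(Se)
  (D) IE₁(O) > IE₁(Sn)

The general trend: first ionisation energy increases across a period and decreases down a group.
(A) Te (period 5, group 16) vs Sn (period 5, group 14): the stated order agrees with the simple trend.
(B) He (period 1, group 18) vs Te (period 5, group 16): the stated order agrees with the simple trend.
(C) As (period 4, group 15) vs Se (period 4, group 16): the stated order contradicts the simple trend.
(D) O (period 2, group 16) vs Sn (period 5, group 14): the stated order agrees with the simple trend.
The exception is (C): Se (4p⁴) ionizes more easily than half-filled As (4p³).

(C)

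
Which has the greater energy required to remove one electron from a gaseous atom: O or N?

N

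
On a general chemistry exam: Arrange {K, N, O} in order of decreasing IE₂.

O > K > N

Consider each +1 ion: K⁺ is the bare [Ar] core; N⁺ still has 4 valence electrons; O⁺ still has 5 valence electrons.
Usually core removal costs more than valence removal, but here the competition is close: a tightly held n=2 valence electron can cost more to remove than an n=3 core electron, so the actual values have to decide it.
Valence configurations: N⁺ [He]2s²2p², O⁺ [He]2s²2p³.
Approximate IE_2 values (kJ/mol): K 3052, N 2856, O 3388.
So the second ionization energies run N < K < O.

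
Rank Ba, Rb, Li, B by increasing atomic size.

Li is in period 2, group 1; B is in period 2, group 13; Rb is in period 5, group 1; Ba is in period 6, group 2.
Moving right in a period, electrons are added to the same shell under a stronger nuclear pull, so atoms get smaller; moving down, a new shell is opened and atoms get larger.
Here both period and group differ, so the two effects have to be weighed against each other.
Li > B: Li lies to the left of B in period 2, so the across-period effect alone puts Li larger.
Ba > Li: period and group pull opposite ways; the down-group shift dominates (196 vs 133 pm).
Rb > Ba: the two effects oppose for this pair; the across-period effect wins (210 vs 196 pm).
Tabulated atomic radius (pm): Li 133, B 85, Rb 210, Ba 196.
So from smallest to largest: B < Li < Ba < Rb.

B < Li < Ba < Rb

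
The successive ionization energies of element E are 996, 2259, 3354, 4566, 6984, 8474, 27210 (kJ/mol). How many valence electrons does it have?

6

Look for the largest jump between consecutive ionization energies: IE7/IE6 ≈ 3.2, far larger than any earlier ratio.
That jump marks the point where a core electron is being removed. So the atom has 6 valence electrons.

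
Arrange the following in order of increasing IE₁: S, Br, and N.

S, Br, N

N is in period 2, group 15; S is in period 3, group 16; Br is in period 4, group 17.
IE₁ increases left→right with effective nuclear charge and decreases top→bottom as the valence shell moves farther out.
These sit on a diagonal, where the across-period and down-group effects partly cancel.
Br > S: the two effects oppose for this pair; the across-period effect wins (1140 vs 1000 kJ/mol).
N > Br: period and group pull opposite ways; the down-group shift dominates (1402 vs 1140 kJ/mol).
For reference (kJ/mol): N 1402, S 1000, Br 1140.
So from lowest to highest: S < Br < N.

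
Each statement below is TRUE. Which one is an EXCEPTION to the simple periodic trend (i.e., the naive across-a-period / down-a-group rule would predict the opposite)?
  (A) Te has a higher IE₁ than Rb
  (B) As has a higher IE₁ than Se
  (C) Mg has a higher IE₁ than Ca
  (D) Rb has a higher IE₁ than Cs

(B)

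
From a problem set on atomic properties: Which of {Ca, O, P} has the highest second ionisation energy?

After 1 electron has been removed, what remains? Ca⁺ still has 1 valence electron; O⁺ still has 5 valence electrons; P⁺ still has 4 valence electrons.
All are still removing valence electrons, so compare the +1 ions as you would atoms: IE_2 generally rises across a period (higher Z_eff) and falls down a group (larger shell), subject to the usual subshell exceptions.
Valence configurations: Ca⁺ [Ar]4s¹, O⁺ [He]2s²2p³, P⁺ [Ne]3s²3p².
The numbers (kJ/mol): Ca 1145, O 3388, P 1907.
Overall IE_2 order: Ca < P < O.

O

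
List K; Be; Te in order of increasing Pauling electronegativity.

Be is in period 2, group 2; K is in period 4, group 1; Te is in period 5, group 16.
Atoms toward the upper right of the periodic table pull bonding electrons most strongly.
Here both period and group differ, so the two effects have to be weighed against each other.
Be > K: relative to K, both the across-period and down-group shifts push Be's electronegativity up.
Te > Be: period and group pull opposite ways; the across-period shift dominates (2.10 vs 1.57).
For reference (Pauling): Be 1.57, K 0.82, Te 2.10.
So from lowest to highest: K < Be < Te.

K < Be < Te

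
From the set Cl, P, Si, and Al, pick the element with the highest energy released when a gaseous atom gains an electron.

Al is in period 3, group 13; Si is in period 3, group 14; P is in period 3, group 15; Cl is in period 3, group 17.
Adding an electron releases more energy for atoms nearer the top right (short of the noble gases).
All lie in period 3; the across-period trend (electron affinity increases left to right) applies, with the exception below.
Note the exception: Si has a higher electron affinity than P, contrary to the simple trend — adding an electron to P's half-filled 3p³ is unfavourable, so Si (3p²) has the more exothermic EA.
For reference (kJ/mol): Al 42, Si 134, P 72, Cl 349.
The highest energy released when a gaseous atom gains an electron among these belongs to Cl.

Cl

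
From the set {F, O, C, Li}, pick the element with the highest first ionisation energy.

F

IE₁ increases left→right with effective nuclear charge and decreases top→bottom as the valence shell moves farther out.
All lie in period 2, so first ionization energy increases left to right.
The highest first ionisation energy among these belongs to F.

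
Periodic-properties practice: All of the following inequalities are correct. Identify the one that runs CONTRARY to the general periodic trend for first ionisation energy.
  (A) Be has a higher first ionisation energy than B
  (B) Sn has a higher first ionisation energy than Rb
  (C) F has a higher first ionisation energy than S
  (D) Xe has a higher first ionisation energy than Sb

(A)

The general trend: first ionisation energy increases across a period and decreases down a group.
(A) Be (period 2, group 2) vs B (period 2, group 13): the stated order contradicts the simple trend.
(B) Sn (period 5, group 14) vs Rb (period 5, group 1): the stated order agrees with the simple trend.
(C) F (period 2, group 17) vs S (period 3, group 16): the stated order agrees with the simple trend.
(D) Xe (period 5, group 18) vs Sb (period 5, group 15): the stated order agrees with the simple trend.
The exception is (A): removing B's lone 2p electron is easier than breaking Be's filled 2s².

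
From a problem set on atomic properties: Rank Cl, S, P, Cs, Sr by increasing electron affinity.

P is in period 3, group 15; S is in period 3, group 16; Cl is in period 3, group 17; Sr is in period 5, group 2; Cs is in period 6, group 1.
Electron affinity generally becomes more exothermic across a period toward the halogens and less exothermic down a group.
Here both period and group differ, so the two effects have to be weighed against each other.
Cs > Sr: this pair runs against the simple trend — see the exception note.
P > Cs: both effects reinforce here, so P is clearly the higher of the two.
S > P: both are in period 3; the period trend gives S the larger value.
Cl > S: Cl lies to the right of S in period 3, so the across-period effect alone puts Cl higher.
Note the exception: Cs has a higher electron affinity than Sr, contrary to the simple trend — adding an electron to Sr (ns²) has to open a new, higher-energy np subshell, which is unfavourable.
Tabulated electron affinity (kJ/mol): P 72, S 200, Cl 349, Sr 5, Cs 46.
So from lowest to highest: Sr < Cs < P < S < Cl.

Sr < Cs < P < S < Cl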